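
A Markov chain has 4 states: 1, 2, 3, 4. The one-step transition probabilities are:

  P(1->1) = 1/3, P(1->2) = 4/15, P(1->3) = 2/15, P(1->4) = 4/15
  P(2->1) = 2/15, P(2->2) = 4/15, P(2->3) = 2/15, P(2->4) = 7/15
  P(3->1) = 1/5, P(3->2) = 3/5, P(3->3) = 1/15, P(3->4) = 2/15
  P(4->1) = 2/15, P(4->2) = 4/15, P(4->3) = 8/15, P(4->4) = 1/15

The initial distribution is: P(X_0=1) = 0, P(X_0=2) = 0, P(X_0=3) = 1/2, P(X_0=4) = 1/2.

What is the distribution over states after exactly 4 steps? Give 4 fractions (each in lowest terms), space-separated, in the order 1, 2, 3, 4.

Answer: 3131/16875 2341/6750 7481/33750 4151/16875

Derivation:
Propagating the distribution step by step (d_{t+1} = d_t * P):
d_0 = (1=0, 2=0, 3=1/2, 4=1/2)
  d_1[1] = 0*1/3 + 0*2/15 + 1/2*1/5 + 1/2*2/15 = 1/6
  d_1[2] = 0*4/15 + 0*4/15 + 1/2*3/5 + 1/2*4/15 = 13/30
  d_1[3] = 0*2/15 + 0*2/15 + 1/2*1/15 + 1/2*8/15 = 3/10
  d_1[4] = 0*4/15 + 0*7/15 + 1/2*2/15 + 1/2*1/15 = 1/10
d_1 = (1=1/6, 2=13/30, 3=3/10, 4=1/10)
  d_2[1] = 1/6*1/3 + 13/30*2/15 + 3/10*1/5 + 1/10*2/15 = 14/75
  d_2[2] = 1/6*4/15 + 13/30*4/15 + 3/10*3/5 + 1/10*4/15 = 11/30
  d_2[3] = 1/6*2/15 + 13/30*2/15 + 3/10*1/15 + 1/10*8/15 = 23/150
  d_2[4] = 1/6*4/15 + 13/30*7/15 + 3/10*2/15 + 1/10*1/15 = 22/75
d_2 = (1=14/75, 2=11/30, 3=23/150, 4=22/75)
  d_3[1] = 14/75*1/3 + 11/30*2/15 + 23/150*1/5 + 22/75*2/15 = 407/2250
  d_3[2] = 14/75*4/15 + 11/30*4/15 + 23/150*3/5 + 22/75*4/15 = 143/450
  d_3[3] = 14/75*2/15 + 11/30*2/15 + 23/150*1/15 + 22/75*8/15 = 541/2250
  d_3[4] = 14/75*4/15 + 11/30*7/15 + 23/150*2/15 + 22/75*1/15 = 587/2250
d_3 = (1=407/2250, 2=143/450, 3=541/2250, 4=587/2250)
  d_4[1] = 407/2250*1/3 + 143/450*2/15 + 541/2250*1/5 + 587/2250*2/15 = 3131/16875
  d_4[2] = 407/2250*4/15 + 143/450*4/15 + 541/2250*3/5 + 587/2250*4/15 = 2341/6750
  d_4[3] = 407/2250*2/15 + 143/450*2/15 + 541/2250*1/15 + 587/2250*8/15 = 7481/33750
  d_4[4] = 407/2250*4/15 + 143/450*7/15 + 541/2250*2/15 + 587/2250*1/15 = 4151/16875
d_4 = (1=3131/16875, 2=2341/6750, 3=7481/33750, 4=4151/16875)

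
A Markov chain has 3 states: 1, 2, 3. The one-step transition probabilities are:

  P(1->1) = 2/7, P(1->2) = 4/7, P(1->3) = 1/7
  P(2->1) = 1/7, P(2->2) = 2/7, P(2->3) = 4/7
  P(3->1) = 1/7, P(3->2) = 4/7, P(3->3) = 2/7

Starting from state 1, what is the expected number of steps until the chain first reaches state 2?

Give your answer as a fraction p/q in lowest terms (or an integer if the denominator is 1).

Let h_i = expected steps to first reach 2 from state i.
Boundary: h_2 = 0.
First-step equations for the other states:
  h_1 = 1 + 2/7*h_1 + 4/7*h_2 + 1/7*h_3
  h_3 = 1 + 1/7*h_1 + 4/7*h_2 + 2/7*h_3

Substituting h_2 = 0 and rearranging gives the linear system (I - Q) h = 1:
  [5/7, -1/7] . (h_1, h_3) = 1
  [-1/7, 5/7] . (h_1, h_3) = 1

Solving yields:
  h_1 = 7/4
  h_3 = 7/4

Starting state is 1, so the expected hitting time is h_1 = 7/4.

Answer: 7/4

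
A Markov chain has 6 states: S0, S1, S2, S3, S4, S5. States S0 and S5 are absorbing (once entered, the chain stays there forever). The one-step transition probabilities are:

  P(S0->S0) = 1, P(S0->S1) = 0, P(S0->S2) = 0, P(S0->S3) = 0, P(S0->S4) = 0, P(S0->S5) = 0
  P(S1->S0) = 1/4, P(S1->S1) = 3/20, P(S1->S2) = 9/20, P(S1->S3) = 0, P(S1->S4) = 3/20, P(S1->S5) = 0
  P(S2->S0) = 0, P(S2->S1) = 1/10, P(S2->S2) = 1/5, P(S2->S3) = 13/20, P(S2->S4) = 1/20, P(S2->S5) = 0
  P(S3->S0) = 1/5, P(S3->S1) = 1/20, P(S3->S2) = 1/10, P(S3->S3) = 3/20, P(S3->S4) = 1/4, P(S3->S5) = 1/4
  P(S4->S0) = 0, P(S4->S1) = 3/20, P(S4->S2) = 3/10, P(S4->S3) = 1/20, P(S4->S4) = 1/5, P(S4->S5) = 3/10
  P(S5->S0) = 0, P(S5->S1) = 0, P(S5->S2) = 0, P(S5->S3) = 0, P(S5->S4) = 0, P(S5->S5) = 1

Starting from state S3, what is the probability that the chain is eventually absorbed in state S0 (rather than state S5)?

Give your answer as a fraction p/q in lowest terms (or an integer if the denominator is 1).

Let a_i = P(absorbed in S0 | start in state i).
Boundary conditions: a_S0 = 1, a_S5 = 0.
For each transient state i, a_i = sum_j P(i->j) * a_j:
  a_S1 = 1/4*a_S0 + 3/20*a_S1 + 9/20*a_S2 + 0*a_S3 + 3/20*a_S4 + 0*a_S5
  a_S2 = 0*a_S0 + 1/10*a_S1 + 1/5*a_S2 + 13/20*a_S3 + 1/20*a_S4 + 0*a_S5
  a_S3 = 1/5*a_S0 + 1/20*a_S1 + 1/10*a_S2 + 3/20*a_S3 + 1/4*a_S4 + 1/4*a_S5
  a_S4 = 0*a_S0 + 3/20*a_S1 + 3/10*a_S2 + 1/20*a_S3 + 1/5*a_S4 + 3/10*a_S5

Substituting a_S0 = 1 and a_S5 = 0, rearrange to (I - Q) a = r where r[i] = P(i -> S0):
  [17/20, -9/20, 0, -3/20] . (a_S1, a_S2, a_S3, a_S4) = 1/4
  [-1/10, 4/5, -13/20, -1/20] . (a_S1, a_S2, a_S3, a_S4) = 0
  [-1/20, -1/10, 17/20, -1/4] . (a_S1, a_S2, a_S3, a_S4) = 1/5
  [-3/20, -3/10, -1/20, 4/5] . (a_S1, a_S2, a_S3, a_S4) = 0

Solving yields:
  a_S1 = 25462/45133
  a_S2 = 18713/45133
  a_S3 = 18120/45133
  a_S4 = 12924/45133

Starting state is S3, so the absorption probability is a_S3 = 18120/45133.

Answer: 18120/45133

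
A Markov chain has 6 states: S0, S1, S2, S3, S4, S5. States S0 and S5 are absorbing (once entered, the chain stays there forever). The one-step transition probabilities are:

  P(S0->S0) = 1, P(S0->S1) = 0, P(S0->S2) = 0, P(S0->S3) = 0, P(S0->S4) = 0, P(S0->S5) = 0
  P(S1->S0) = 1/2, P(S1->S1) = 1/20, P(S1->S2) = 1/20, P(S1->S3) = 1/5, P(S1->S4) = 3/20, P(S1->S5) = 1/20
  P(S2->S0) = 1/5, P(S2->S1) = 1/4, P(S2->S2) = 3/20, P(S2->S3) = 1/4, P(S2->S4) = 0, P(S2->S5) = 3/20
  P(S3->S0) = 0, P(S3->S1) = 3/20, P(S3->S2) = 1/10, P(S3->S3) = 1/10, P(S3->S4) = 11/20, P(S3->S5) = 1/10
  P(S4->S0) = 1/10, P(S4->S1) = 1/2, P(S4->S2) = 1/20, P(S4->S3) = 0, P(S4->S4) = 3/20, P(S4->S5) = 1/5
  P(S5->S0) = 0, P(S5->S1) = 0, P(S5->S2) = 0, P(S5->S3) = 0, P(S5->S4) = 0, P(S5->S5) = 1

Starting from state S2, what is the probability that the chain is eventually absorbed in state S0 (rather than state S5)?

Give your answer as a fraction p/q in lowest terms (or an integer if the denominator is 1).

Let a_i = P(absorbed in S0 | start in state i).
Boundary conditions: a_S0 = 1, a_S5 = 0.
For each transient state i, a_i = sum_j P(i->j) * a_j:
  a_S1 = 1/2*a_S0 + 1/20*a_S1 + 1/20*a_S2 + 1/5*a_S3 + 3/20*a_S4 + 1/20*a_S5
  a_S2 = 1/5*a_S0 + 1/4*a_S1 + 3/20*a_S2 + 1/4*a_S3 + 0*a_S4 + 3/20*a_S5
  a_S3 = 0*a_S0 + 3/20*a_S1 + 1/10*a_S2 + 1/10*a_S3 + 11/20*a_S4 + 1/10*a_S5
  a_S4 = 1/10*a_S0 + 1/2*a_S1 + 1/20*a_S2 + 0*a_S3 + 3/20*a_S4 + 1/5*a_S5

Substituting a_S0 = 1 and a_S5 = 0, rearrange to (I - Q) a = r where r[i] = P(i -> S0):
  [19/20, -1/20, -1/5, -3/20] . (a_S1, a_S2, a_S3, a_S4) = 1/2
  [-1/4, 17/20, -1/4, 0] . (a_S1, a_S2, a_S3, a_S4) = 1/5
  [-3/20, -1/10, 9/10, -11/20] . (a_S1, a_S2, a_S3, a_S4) = 0
  [-1/2, -1/20, 0, 17/20] . (a_S1, a_S2, a_S3, a_S4) = 1/10

Solving yields:
  a_S1 = 55312/71185
  a_S2 = 9006/14237
  a_S3 = 40842/71185
  a_S4 = 8712/14237

Starting state is S2, so the absorption probability is a_S2 = 9006/14237.

Answer: 9006/14237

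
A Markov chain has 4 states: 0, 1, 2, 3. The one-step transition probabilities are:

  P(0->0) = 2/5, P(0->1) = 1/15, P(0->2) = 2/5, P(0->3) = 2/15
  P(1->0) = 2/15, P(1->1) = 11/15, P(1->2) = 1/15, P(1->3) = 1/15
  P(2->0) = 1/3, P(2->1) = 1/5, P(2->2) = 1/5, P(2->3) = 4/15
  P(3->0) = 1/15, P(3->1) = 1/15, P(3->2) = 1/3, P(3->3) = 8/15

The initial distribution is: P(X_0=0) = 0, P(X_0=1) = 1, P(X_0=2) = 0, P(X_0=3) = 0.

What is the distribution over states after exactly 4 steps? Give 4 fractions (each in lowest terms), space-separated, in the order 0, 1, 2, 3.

Propagating the distribution step by step (d_{t+1} = d_t * P):
d_0 = (0=0, 1=1, 2=0, 3=0)
  d_1[0] = 0*2/5 + 1*2/15 + 0*1/3 + 0*1/15 = 2/15
  d_1[1] = 0*1/15 + 1*11/15 + 0*1/5 + 0*1/15 = 11/15
  d_1[2] = 0*2/5 + 1*1/15 + 0*1/5 + 0*1/3 = 1/15
  d_1[3] = 0*2/15 + 1*1/15 + 0*4/15 + 0*8/15 = 1/15
d_1 = (0=2/15, 1=11/15, 2=1/15, 3=1/15)
  d_2[0] = 2/15*2/5 + 11/15*2/15 + 1/15*1/3 + 1/15*1/15 = 8/45
  d_2[1] = 2/15*1/15 + 11/15*11/15 + 1/15*1/5 + 1/15*1/15 = 127/225
  d_2[2] = 2/15*2/5 + 11/15*1/15 + 1/15*1/5 + 1/15*1/3 = 31/225
  d_2[3] = 2/15*2/15 + 11/15*1/15 + 1/15*4/15 + 1/15*8/15 = 3/25
d_2 = (0=8/45, 1=127/225, 2=31/225, 3=3/25)
  d_3[0] = 8/45*2/5 + 127/225*2/15 + 31/225*1/3 + 3/25*1/15 = 676/3375
  d_3[1] = 8/45*1/15 + 127/225*11/15 + 31/225*1/5 + 3/25*1/15 = 173/375
  d_3[2] = 8/45*2/5 + 127/225*1/15 + 31/225*1/5 + 3/25*1/3 = 119/675
  d_3[3] = 8/45*2/15 + 127/225*1/15 + 31/225*4/15 + 3/25*8/15 = 547/3375
d_3 = (0=676/3375, 1=173/375, 2=119/675, 3=547/3375)
  d_4[0] = 676/3375*2/5 + 173/375*2/15 + 119/675*1/3 + 547/3375*1/15 = 132/625
  d_4[1] = 676/3375*1/15 + 173/375*11/15 + 119/675*1/5 + 547/3375*1/15 = 4027/10125
  d_4[2] = 676/3375*2/5 + 173/375*1/15 + 119/675*1/5 + 547/3375*1/3 = 10133/50625
  d_4[3] = 676/3375*2/15 + 173/375*1/15 + 119/675*4/15 + 547/3375*8/15 = 1933/10125
d_4 = (0=132/625, 1=4027/10125, 2=10133/50625, 3=1933/10125)

Answer: 132/625 4027/10125 10133/50625 1933/10125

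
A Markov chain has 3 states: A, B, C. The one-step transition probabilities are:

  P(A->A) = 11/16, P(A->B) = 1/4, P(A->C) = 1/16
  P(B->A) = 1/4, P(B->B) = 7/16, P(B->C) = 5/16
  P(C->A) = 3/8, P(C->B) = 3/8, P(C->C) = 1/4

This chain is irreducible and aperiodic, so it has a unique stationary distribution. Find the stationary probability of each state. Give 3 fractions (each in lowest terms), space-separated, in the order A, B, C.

Answer: 78/161 54/161 29/161

Derivation:
The stationary distribution satisfies pi = pi * P, i.e.:
  pi_A = 11/16*pi_A + 1/4*pi_B + 3/8*pi_C
  pi_B = 1/4*pi_A + 7/16*pi_B + 3/8*pi_C
  pi_C = 1/16*pi_A + 5/16*pi_B + 1/4*pi_C
with normalization: pi_A + pi_B + pi_C = 1.

Using the first 2 balance equations plus normalization, the linear system A*pi = b is:
  [-5/16, 1/4, 3/8] . pi = 0
  [1/4, -9/16, 3/8] . pi = 0
  [1, 1, 1] . pi = 1

Solving yields:
  pi_A = 78/161
  pi_B = 54/161
  pi_C = 29/161

Verification (pi * P):
  78/161*11/16 + 54/161*1/4 + 29/161*3/8 = 78/161 = pi_A  (ok)
  78/161*1/4 + 54/161*7/16 + 29/161*3/8 = 54/161 = pi_B  (ok)
  78/161*1/16 + 54/161*5/16 + 29/161*1/4 = 29/161 = pi_C  (ok)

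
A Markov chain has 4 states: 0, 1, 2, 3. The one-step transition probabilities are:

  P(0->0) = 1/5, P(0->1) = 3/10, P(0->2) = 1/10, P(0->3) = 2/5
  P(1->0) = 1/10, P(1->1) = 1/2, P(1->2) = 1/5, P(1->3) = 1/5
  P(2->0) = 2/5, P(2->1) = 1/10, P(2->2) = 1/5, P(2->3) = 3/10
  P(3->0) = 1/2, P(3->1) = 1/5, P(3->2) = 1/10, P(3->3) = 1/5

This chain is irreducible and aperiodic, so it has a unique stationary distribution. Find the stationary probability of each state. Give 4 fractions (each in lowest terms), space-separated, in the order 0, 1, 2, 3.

Answer: 243/869 265/869 126/869 235/869

Derivation:
The stationary distribution satisfies pi = pi * P, i.e.:
  pi_0 = 1/5*pi_0 + 1/10*pi_1 + 2/5*pi_2 + 1/2*pi_3
  pi_1 = 3/10*pi_0 + 1/2*pi_1 + 1/10*pi_2 + 1/5*pi_3
  pi_2 = 1/10*pi_0 + 1/5*pi_1 + 1/5*pi_2 + 1/10*pi_3
  pi_3 = 2/5*pi_0 + 1/5*pi_1 + 3/10*pi_2 + 1/5*pi_3
with normalization: pi_0 + pi_1 + pi_2 + pi_3 = 1.

Using the first 3 balance equations plus normalization, the linear system A*pi = b is:
  [-4/5, 1/10, 2/5, 1/2] . pi = 0
  [3/10, -1/2, 1/10, 1/5] . pi = 0
  [1/10, 1/5, -4/5, 1/10] . pi = 0
  [1, 1, 1, 1] . pi = 1

Solving yields:
  pi_0 = 243/869
  pi_1 = 265/869
  pi_2 = 126/869
  pi_3 = 235/869

Verification (pi * P):
  243/869*1/5 + 265/869*1/10 + 126/869*2/5 + 235/869*1/2 = 243/869 = pi_0  (ok)
  243/869*3/10 + 265/869*1/2 + 126/869*1/10 + 235/869*1/5 = 265/869 = pi_1  (ok)
  243/869*1/10 + 265/869*1/5 + 126/869*1/5 + 235/869*1/10 = 126/869 = pi_2  (ok)
  243/869*2/5 + 265/869*1/5 + 126/869*3/10 + 235/869*1/5 = 235/869 = pi_3  (ok)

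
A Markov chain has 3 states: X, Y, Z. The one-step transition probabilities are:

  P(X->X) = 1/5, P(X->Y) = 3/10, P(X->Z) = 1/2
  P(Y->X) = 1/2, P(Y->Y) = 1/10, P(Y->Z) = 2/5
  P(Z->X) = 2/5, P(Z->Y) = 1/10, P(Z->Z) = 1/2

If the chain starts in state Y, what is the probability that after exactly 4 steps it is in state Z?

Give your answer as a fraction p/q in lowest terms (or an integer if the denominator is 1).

Answer: 2419/5000

Derivation:
Computing P^4 by repeated multiplication:
P^1 =
  X: [1/5, 3/10, 1/2]
  Y: [1/2, 1/10, 2/5]
  Z: [2/5, 1/10, 1/2]
P^2 =
  X: [39/100, 7/50, 47/100]
  Y: [31/100, 1/5, 49/100]
  Z: [33/100, 9/50, 49/100]
P^3 =
  X: [42/125, 89/500, 243/500]
  Y: [179/500, 81/500, 12/25]
  Z: [44/125, 83/500, 241/500]
P^4 =
  X: [1753/5000, 209/1250, 2411/5000]
  Y: [1723/5000, 429/2500, 2419/5000]
  Z: [1731/5000, 213/1250, 2417/5000]

(P^4)[Y -> Z] = 2419/5000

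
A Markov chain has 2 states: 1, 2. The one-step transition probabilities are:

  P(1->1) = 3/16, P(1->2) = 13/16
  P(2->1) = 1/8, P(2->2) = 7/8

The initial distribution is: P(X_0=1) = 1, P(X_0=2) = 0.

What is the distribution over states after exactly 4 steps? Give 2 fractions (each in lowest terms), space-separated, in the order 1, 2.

Answer: 8739/65536 56797/65536

Derivation:
Propagating the distribution step by step (d_{t+1} = d_t * P):
d_0 = (1=1, 2=0)
  d_1[1] = 1*3/16 + 0*1/8 = 3/16
  d_1[2] = 1*13/16 + 0*7/8 = 13/16
d_1 = (1=3/16, 2=13/16)
  d_2[1] = 3/16*3/16 + 13/16*1/8 = 35/256
  d_2[2] = 3/16*13/16 + 13/16*7/8 = 221/256
d_2 = (1=35/256, 2=221/256)
  d_3[1] = 35/256*3/16 + 221/256*1/8 = 547/4096
  d_3[2] = 35/256*13/16 + 221/256*7/8 = 3549/4096
d_3 = (1=547/4096, 2=3549/4096)
  d_4[1] = 547/4096*3/16 + 3549/4096*1/8 = 8739/65536
  d_4[2] = 547/4096*13/16 + 3549/4096*7/8 = 56797/65536
d_4 = (1=8739/65536, 2=56797/65536)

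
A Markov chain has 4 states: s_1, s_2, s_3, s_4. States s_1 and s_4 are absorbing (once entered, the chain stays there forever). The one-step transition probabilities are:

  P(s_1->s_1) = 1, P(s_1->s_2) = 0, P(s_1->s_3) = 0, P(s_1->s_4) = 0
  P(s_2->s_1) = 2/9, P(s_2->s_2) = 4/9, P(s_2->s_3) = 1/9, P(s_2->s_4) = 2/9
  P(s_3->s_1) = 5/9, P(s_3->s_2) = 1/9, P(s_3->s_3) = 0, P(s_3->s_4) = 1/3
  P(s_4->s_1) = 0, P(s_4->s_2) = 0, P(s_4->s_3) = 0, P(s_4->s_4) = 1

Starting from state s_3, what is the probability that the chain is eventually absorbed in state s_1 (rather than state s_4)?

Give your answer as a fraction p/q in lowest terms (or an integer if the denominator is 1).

Answer: 27/44

Derivation:
Let a_i = P(absorbed in s_1 | start in state i).
Boundary conditions: a_s_1 = 1, a_s_4 = 0.
For each transient state i, a_i = sum_j P(i->j) * a_j:
  a_s_2 = 2/9*a_s_1 + 4/9*a_s_2 + 1/9*a_s_3 + 2/9*a_s_4
  a_s_3 = 5/9*a_s_1 + 1/9*a_s_2 + 0*a_s_3 + 1/3*a_s_4

Substituting a_s_1 = 1 and a_s_4 = 0, rearrange to (I - Q) a = r where r[i] = P(i -> s_1):
  [5/9, -1/9] . (a_s_2, a_s_3) = 2/9
  [-1/9, 1] . (a_s_2, a_s_3) = 5/9

Solving yields:
  a_s_2 = 23/44
  a_s_3 = 27/44

Starting state is s_3, so the absorption probability is a_s_3 = 27/44.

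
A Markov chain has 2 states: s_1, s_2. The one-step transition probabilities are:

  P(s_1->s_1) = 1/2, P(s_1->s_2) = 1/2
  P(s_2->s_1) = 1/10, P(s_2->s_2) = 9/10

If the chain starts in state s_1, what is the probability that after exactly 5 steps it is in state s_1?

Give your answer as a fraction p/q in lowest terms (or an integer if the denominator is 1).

Answer: 219/1250

Derivation:
Computing P^5 by repeated multiplication:
P^1 =
  s_1: [1/2, 1/2]
  s_2: [1/10, 9/10]
P^2 =
  s_1: [3/10, 7/10]
  s_2: [7/50, 43/50]
P^3 =
  s_1: [11/50, 39/50]
  s_2: [39/250, 211/250]
P^4 =
  s_1: [47/250, 203/250]
  s_2: [203/1250, 1047/1250]
P^5 =
  s_1: [219/1250, 1031/1250]
  s_2: [1031/6250, 5219/6250]

(P^5)[s_1 -> s_1] = 219/1250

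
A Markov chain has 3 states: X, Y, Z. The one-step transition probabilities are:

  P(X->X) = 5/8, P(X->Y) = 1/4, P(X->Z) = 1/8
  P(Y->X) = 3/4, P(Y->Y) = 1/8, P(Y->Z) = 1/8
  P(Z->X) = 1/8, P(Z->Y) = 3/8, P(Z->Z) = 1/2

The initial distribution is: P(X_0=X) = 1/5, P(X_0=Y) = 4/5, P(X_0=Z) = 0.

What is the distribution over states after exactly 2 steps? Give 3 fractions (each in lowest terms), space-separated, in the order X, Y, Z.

Answer: 93/160 79/320 11/64

Derivation:
Propagating the distribution step by step (d_{t+1} = d_t * P):
d_0 = (X=1/5, Y=4/5, Z=0)
  d_1[X] = 1/5*5/8 + 4/5*3/4 + 0*1/8 = 29/40
  d_1[Y] = 1/5*1/4 + 4/5*1/8 + 0*3/8 = 3/20
  d_1[Z] = 1/5*1/8 + 4/5*1/8 + 0*1/2 = 1/8
d_1 = (X=29/40, Y=3/20, Z=1/8)
  d_2[X] = 29/40*5/8 + 3/20*3/4 + 1/8*1/8 = 93/160
  d_2[Y] = 29/40*1/4 + 3/20*1/8 + 1/8*3/8 = 79/320
  d_2[Z] = 29/40*1/8 + 3/20*1/8 + 1/8*1/2 = 11/64
d_2 = (X=93/160, Y=79/320, Z=11/64)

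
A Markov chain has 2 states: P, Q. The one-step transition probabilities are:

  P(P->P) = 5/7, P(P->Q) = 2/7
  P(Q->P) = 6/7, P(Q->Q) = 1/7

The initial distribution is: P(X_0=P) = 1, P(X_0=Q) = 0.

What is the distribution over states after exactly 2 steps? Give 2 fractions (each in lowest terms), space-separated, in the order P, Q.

Answer: 37/49 12/49

Derivation:
Propagating the distribution step by step (d_{t+1} = d_t * P):
d_0 = (P=1, Q=0)
  d_1[P] = 1*5/7 + 0*6/7 = 5/7
  d_1[Q] = 1*2/7 + 0*1/7 = 2/7
d_1 = (P=5/7, Q=2/7)
  d_2[P] = 5/7*5/7 + 2/7*6/7 = 37/49
  d_2[Q] = 5/7*2/7 + 2/7*1/7 = 12/49
d_2 = (P=37/49, Q=12/49)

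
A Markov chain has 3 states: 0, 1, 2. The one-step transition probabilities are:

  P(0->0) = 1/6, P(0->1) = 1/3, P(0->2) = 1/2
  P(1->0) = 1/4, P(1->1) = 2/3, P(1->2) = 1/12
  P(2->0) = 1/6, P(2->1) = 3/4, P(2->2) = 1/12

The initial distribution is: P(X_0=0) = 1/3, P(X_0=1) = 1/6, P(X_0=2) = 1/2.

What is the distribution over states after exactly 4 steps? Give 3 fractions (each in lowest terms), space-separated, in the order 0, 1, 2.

Answer: 27037/124416 75671/124416 67/384

Derivation:
Propagating the distribution step by step (d_{t+1} = d_t * P):
d_0 = (0=1/3, 1=1/6, 2=1/2)
  d_1[0] = 1/3*1/6 + 1/6*1/4 + 1/2*1/6 = 13/72
  d_1[1] = 1/3*1/3 + 1/6*2/3 + 1/2*3/4 = 43/72
  d_1[2] = 1/3*1/2 + 1/6*1/12 + 1/2*1/12 = 2/9
d_1 = (0=13/72, 1=43/72, 2=2/9)
  d_2[0] = 13/72*1/6 + 43/72*1/4 + 2/9*1/6 = 187/864
  d_2[1] = 13/72*1/3 + 43/72*2/3 + 2/9*3/4 = 5/8
  d_2[2] = 13/72*1/2 + 43/72*1/12 + 2/9*1/12 = 137/864
d_2 = (0=187/864, 1=5/8, 2=137/864)
  d_3[0] = 187/864*1/6 + 5/8*1/4 + 137/864*1/6 = 7/32
  d_3[1] = 187/864*1/3 + 5/8*2/3 + 137/864*3/4 = 6301/10368
  d_3[2] = 187/864*1/2 + 5/8*1/12 + 137/864*1/12 = 1799/10368
d_3 = (0=7/32, 1=6301/10368, 2=1799/10368)
  d_4[0] = 7/32*1/6 + 6301/10368*1/4 + 1799/10368*1/6 = 27037/124416
  d_4[1] = 7/32*1/3 + 6301/10368*2/3 + 1799/10368*3/4 = 75671/124416
  d_4[2] = 7/32*1/2 + 6301/10368*1/12 + 1799/10368*1/12 = 67/384
d_4 = (0=27037/124416, 1=75671/124416, 2=67/384)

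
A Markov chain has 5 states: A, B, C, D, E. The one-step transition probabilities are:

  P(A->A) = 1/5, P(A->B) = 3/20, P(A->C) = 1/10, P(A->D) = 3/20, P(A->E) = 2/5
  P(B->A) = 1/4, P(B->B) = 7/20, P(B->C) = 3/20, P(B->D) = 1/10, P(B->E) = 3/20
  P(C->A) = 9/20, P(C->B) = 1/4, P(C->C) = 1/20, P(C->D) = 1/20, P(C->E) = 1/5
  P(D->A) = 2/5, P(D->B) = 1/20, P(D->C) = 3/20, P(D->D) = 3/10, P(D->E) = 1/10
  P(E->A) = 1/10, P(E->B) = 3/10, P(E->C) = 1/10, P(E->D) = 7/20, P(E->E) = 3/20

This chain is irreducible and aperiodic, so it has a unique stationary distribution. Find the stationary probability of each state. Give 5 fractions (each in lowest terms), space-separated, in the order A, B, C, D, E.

Answer: 39872/154253 33375/154253 17747/154253 30806/154253 32453/154253

Derivation:
The stationary distribution satisfies pi = pi * P, i.e.:
  pi_A = 1/5*pi_A + 1/4*pi_B + 9/20*pi_C + 2/5*pi_D + 1/10*pi_E
  pi_B = 3/20*pi_A + 7/20*pi_B + 1/4*pi_C + 1/20*pi_D + 3/10*pi_E
  pi_C = 1/10*pi_A + 3/20*pi_B + 1/20*pi_C + 3/20*pi_D + 1/10*pi_E
  pi_D = 3/20*pi_A + 1/10*pi_B + 1/20*pi_C + 3/10*pi_D + 7/20*pi_E
  pi_E = 2/5*pi_A + 3/20*pi_B + 1/5*pi_C + 1/10*pi_D + 3/20*pi_E
with normalization: pi_A + pi_B + pi_C + pi_D + pi_E = 1.

Using the first 4 balance equations plus normalization, the linear system A*pi = b is:
  [-4/5, 1/4, 9/20, 2/5, 1/10] . pi = 0
  [3/20, -13/20, 1/4, 1/20, 3/10] . pi = 0
  [1/10, 3/20, -19/20, 3/20, 1/10] . pi = 0
  [3/20, 1/10, 1/20, -7/10, 7/20] . pi = 0
  [1, 1, 1, 1, 1] . pi = 1

Solving yields:
  pi_A = 39872/154253
  pi_B = 33375/154253
  pi_C = 17747/154253
  pi_D = 30806/154253
  pi_E = 32453/154253

Verification (pi * P):
  39872/154253*1/5 + 33375/154253*1/4 + 17747/154253*9/20 + 30806/154253*2/5 + 32453/154253*1/10 = 39872/154253 = pi_A  (ok)
  39872/154253*3/20 + 33375/154253*7/20 + 17747/154253*1/4 + 30806/154253*1/20 + 32453/154253*3/10 = 33375/154253 = pi_B  (ok)
  39872/154253*1/10 + 33375/154253*3/20 + 17747/154253*1/20 + 30806/154253*3/20 + 32453/154253*1/10 = 17747/154253 = pi_C  (ok)
  39872/154253*3/20 + 33375/154253*1/10 + 17747/154253*1/20 + 30806/154253*3/10 + 32453/154253*7/20 = 30806/154253 = pi_D  (ok)
  39872/154253*2/5 + 33375/154253*3/20 + 17747/154253*1/5 + 30806/154253*1/10 + 32453/154253*3/20 = 32453/154253 = pi_E  (ok)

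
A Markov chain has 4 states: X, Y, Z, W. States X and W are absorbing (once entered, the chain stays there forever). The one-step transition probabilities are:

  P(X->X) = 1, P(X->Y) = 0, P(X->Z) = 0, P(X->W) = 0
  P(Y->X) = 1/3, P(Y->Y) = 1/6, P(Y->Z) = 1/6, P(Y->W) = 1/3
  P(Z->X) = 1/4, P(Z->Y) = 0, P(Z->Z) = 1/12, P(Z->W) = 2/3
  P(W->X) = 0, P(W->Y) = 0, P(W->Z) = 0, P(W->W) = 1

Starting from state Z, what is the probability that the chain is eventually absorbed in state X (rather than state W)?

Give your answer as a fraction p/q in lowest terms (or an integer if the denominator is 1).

Let a_i = P(absorbed in X | start in state i).
Boundary conditions: a_X = 1, a_W = 0.
For each transient state i, a_i = sum_j P(i->j) * a_j:
  a_Y = 1/3*a_X + 1/6*a_Y + 1/6*a_Z + 1/3*a_W
  a_Z = 1/4*a_X + 0*a_Y + 1/12*a_Z + 2/3*a_W

Substituting a_X = 1 and a_W = 0, rearrange to (I - Q) a = r where r[i] = P(i -> X):
  [5/6, -1/6] . (a_Y, a_Z) = 1/3
  [0, 11/12] . (a_Y, a_Z) = 1/4

Solving yields:
  a_Y = 5/11
  a_Z = 3/11

Starting state is Z, so the absorption probability is a_Z = 3/11.

Answer: 3/11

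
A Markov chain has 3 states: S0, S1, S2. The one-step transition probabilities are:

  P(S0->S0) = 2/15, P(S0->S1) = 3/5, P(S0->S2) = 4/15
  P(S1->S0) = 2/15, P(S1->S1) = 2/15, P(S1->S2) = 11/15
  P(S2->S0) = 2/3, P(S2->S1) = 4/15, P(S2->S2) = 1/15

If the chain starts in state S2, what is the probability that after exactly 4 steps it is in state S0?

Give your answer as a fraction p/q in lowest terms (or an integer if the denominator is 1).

Answer: 1958/5625

Derivation:
Computing P^4 by repeated multiplication:
P^1 =
  S0: [2/15, 3/5, 4/15]
  S1: [2/15, 2/15, 11/15]
  S2: [2/3, 4/15, 1/15]
P^2 =
  S0: [62/225, 52/225, 37/75]
  S1: [118/225, 22/75, 41/225]
  S2: [38/225, 34/75, 17/45]
P^3 =
  S0: [446/1125, 1106/3375, 931/3375]
  S1: [778/3375, 1358/3375, 413/1125]
  S2: [226/675, 886/3375, 151/375]
P^4 =
  S0: [14198/50625, 17978/50625, 18449/50625]
  S1: [5554/16875, 14674/50625, 19289/50625]
  S2: [1958/5625, 17378/50625, 25/81]

(P^4)[S2 -> S0] = 1958/5625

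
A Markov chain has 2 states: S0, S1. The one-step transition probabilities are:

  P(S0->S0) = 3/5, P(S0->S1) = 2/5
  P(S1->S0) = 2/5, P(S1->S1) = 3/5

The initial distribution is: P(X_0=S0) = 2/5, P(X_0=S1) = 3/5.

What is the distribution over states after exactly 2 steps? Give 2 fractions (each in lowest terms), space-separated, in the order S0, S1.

Propagating the distribution step by step (d_{t+1} = d_t * P):
d_0 = (S0=2/5, S1=3/5)
  d_1[S0] = 2/5*3/5 + 3/5*2/5 = 12/25
  d_1[S1] = 2/5*2/5 + 3/5*3/5 = 13/25
d_1 = (S0=12/25, S1=13/25)
  d_2[S0] = 12/25*3/5 + 13/25*2/5 = 62/125
  d_2[S1] = 12/25*2/5 + 13/25*3/5 = 63/125
d_2 = (S0=62/125, S1=63/125)

Answer: 62/125 63/125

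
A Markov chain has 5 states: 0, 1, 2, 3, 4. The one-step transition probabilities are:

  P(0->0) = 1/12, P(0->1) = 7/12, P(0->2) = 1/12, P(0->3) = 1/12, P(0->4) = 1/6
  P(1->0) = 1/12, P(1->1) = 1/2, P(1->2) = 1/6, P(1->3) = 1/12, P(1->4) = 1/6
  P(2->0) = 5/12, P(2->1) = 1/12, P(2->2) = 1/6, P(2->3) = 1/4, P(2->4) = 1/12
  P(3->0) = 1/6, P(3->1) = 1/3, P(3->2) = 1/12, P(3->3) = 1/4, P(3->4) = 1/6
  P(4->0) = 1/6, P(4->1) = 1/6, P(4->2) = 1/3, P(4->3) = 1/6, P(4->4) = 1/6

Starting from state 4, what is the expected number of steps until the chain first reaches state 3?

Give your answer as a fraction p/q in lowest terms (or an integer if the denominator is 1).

Answer: 4815/679

Derivation:
Let h_i = expected steps to first reach 3 from state i.
Boundary: h_3 = 0.
First-step equations for the other states:
  h_0 = 1 + 1/12*h_0 + 7/12*h_1 + 1/12*h_2 + 1/12*h_3 + 1/6*h_4
  h_1 = 1 + 1/12*h_0 + 1/2*h_1 + 1/6*h_2 + 1/12*h_3 + 1/6*h_4
  h_2 = 1 + 5/12*h_0 + 1/12*h_1 + 1/6*h_2 + 1/4*h_3 + 1/12*h_4
  h_4 = 1 + 1/6*h_0 + 1/6*h_1 + 1/3*h_2 + 1/6*h_3 + 1/6*h_4

Substituting h_3 = 0 and rearranging gives the linear system (I - Q) h = 1:
  [11/12, -7/12, -1/12, -1/6] . (h_0, h_1, h_2, h_4) = 1
  [-1/12, 1/2, -1/6, -1/6] . (h_0, h_1, h_2, h_4) = 1
  [-5/12, -1/12, 5/6, -1/12] . (h_0, h_1, h_2, h_4) = 1
  [-1/6, -1/6, -1/3, 5/6] . (h_0, h_1, h_2, h_4) = 1

Solving yields:
  h_0 = 5466/679
  h_1 = 771/97
  h_2 = 4569/679
  h_4 = 4815/679

Starting state is 4, so the expected hitting time is h_4 = 4815/679.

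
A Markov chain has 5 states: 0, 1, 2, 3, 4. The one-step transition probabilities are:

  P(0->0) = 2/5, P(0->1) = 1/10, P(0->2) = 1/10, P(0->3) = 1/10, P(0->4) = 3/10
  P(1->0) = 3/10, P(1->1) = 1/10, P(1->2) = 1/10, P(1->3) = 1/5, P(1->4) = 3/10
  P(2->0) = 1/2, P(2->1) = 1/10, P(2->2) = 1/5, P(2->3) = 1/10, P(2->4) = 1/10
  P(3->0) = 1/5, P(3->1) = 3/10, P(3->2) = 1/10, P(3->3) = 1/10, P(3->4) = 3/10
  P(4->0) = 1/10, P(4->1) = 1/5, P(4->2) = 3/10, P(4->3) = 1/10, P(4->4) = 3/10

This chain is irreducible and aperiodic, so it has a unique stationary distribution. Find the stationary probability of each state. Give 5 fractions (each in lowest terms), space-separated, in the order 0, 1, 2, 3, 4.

Answer: 2757/9212 689/4606 8/47 1059/9212 25/94

Derivation:
The stationary distribution satisfies pi = pi * P, i.e.:
  pi_0 = 2/5*pi_0 + 3/10*pi_1 + 1/2*pi_2 + 1/5*pi_3 + 1/10*pi_4
  pi_1 = 1/10*pi_0 + 1/10*pi_1 + 1/10*pi_2 + 3/10*pi_3 + 1/5*pi_4
  pi_2 = 1/10*pi_0 + 1/10*pi_1 + 1/5*pi_2 + 1/10*pi_3 + 3/10*pi_4
  pi_3 = 1/10*pi_0 + 1/5*pi_1 + 1/10*pi_2 + 1/10*pi_3 + 1/10*pi_4
  pi_4 = 3/10*pi_0 + 3/10*pi_1 + 1/10*pi_2 + 3/10*pi_3 + 3/10*pi_4
with normalization: pi_0 + pi_1 + pi_2 + pi_3 + pi_4 = 1.

Using the first 4 balance equations plus normalization, the linear system A*pi = b is:
  [-3/5, 3/10, 1/2, 1/5, 1/10] . pi = 0
  [1/10, -9/10, 1/10, 3/10, 1/5] . pi = 0
  [1/10, 1/10, -4/5, 1/10, 3/10] . pi = 0
  [1/10, 1/5, 1/10, -9/10, 1/10] . pi = 0
  [1, 1, 1, 1, 1] . pi = 1

Solving yields:
  pi_0 = 2757/9212
  pi_1 = 689/4606
  pi_2 = 8/47
  pi_3 = 1059/9212
  pi_4 = 25/94

Verification (pi * P):
  2757/9212*2/5 + 689/4606*3/10 + 8/47*1/2 + 1059/9212*1/5 + 25/94*1/10 = 2757/9212 = pi_0  (ok)
  2757/9212*1/10 + 689/4606*1/10 + 8/47*1/10 + 1059/9212*3/10 + 25/94*1/5 = 689/4606 = pi_1  (ok)
  2757/9212*1/10 + 689/4606*1/10 + 8/47*1/5 + 1059/9212*1/10 + 25/94*3/10 = 8/47 = pi_2  (ok)
  2757/9212*1/10 + 689/4606*1/5 + 8/47*1/10 + 1059/9212*1/10 + 25/94*1/10 = 1059/9212 = pi_3  (ok)
  2757/9212*3/10 + 689/4606*3/10 + 8/47*1/10 + 1059/9212*3/10 + 25/94*3/10 = 25/94 = pi_4  (ok)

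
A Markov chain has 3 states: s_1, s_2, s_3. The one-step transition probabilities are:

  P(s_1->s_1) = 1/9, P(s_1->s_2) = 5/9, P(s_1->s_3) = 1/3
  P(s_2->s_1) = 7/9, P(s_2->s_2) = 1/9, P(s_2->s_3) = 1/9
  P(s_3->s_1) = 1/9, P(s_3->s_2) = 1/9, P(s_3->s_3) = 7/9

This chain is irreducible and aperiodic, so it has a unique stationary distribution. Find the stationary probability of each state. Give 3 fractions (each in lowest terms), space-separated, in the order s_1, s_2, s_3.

The stationary distribution satisfies pi = pi * P, i.e.:
  pi_s_1 = 1/9*pi_s_1 + 7/9*pi_s_2 + 1/9*pi_s_3
  pi_s_2 = 5/9*pi_s_1 + 1/9*pi_s_2 + 1/9*pi_s_3
  pi_s_3 = 1/3*pi_s_1 + 1/9*pi_s_2 + 7/9*pi_s_3
with normalization: pi_s_1 + pi_s_2 + pi_s_3 = 1.

Using the first 2 balance equations plus normalization, the linear system A*pi = b is:
  [-8/9, 7/9, 1/9] . pi = 0
  [5/9, -8/9, 1/9] . pi = 0
  [1, 1, 1] . pi = 1

Solving yields:
  pi_s_1 = 5/19
  pi_s_2 = 13/57
  pi_s_3 = 29/57

Verification (pi * P):
  5/19*1/9 + 13/57*7/9 + 29/57*1/9 = 5/19 = pi_s_1  (ok)
  5/19*5/9 + 13/57*1/9 + 29/57*1/9 = 13/57 = pi_s_2  (ok)
  5/19*1/3 + 13/57*1/9 + 29/57*7/9 = 29/57 = pi_s_3  (ok)

Answer: 5/19 13/57 29/57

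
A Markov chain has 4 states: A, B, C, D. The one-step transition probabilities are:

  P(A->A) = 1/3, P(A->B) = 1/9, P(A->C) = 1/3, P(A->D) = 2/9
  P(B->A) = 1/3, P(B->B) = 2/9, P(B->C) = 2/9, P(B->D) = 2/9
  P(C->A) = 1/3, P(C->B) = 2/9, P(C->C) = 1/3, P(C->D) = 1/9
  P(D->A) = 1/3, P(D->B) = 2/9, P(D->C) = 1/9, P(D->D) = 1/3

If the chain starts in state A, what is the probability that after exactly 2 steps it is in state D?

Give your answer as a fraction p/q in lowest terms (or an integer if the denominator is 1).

Computing P^2 by repeated multiplication:
P^1 =
  A: [1/3, 1/9, 1/3, 2/9]
  B: [1/3, 2/9, 2/9, 2/9]
  C: [1/3, 2/9, 1/3, 1/9]
  D: [1/3, 2/9, 1/9, 1/3]
P^2 =
  A: [1/3, 5/27, 22/81, 17/81]
  B: [1/3, 5/27, 7/27, 2/9]
  C: [1/3, 5/27, 23/81, 16/81]
  D: [1/3, 5/27, 19/81, 20/81]

(P^2)[A -> D] = 17/81

Answer: 17/81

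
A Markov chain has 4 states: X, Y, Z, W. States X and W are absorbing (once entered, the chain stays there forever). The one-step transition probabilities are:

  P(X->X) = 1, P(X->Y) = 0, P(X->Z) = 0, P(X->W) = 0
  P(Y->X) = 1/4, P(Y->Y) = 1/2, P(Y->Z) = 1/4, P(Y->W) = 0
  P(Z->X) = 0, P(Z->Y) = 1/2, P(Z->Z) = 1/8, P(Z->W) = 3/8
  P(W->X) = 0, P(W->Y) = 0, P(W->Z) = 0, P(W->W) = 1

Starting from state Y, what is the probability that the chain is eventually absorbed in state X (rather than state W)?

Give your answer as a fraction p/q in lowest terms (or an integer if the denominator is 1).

Let a_i = P(absorbed in X | start in state i).
Boundary conditions: a_X = 1, a_W = 0.
For each transient state i, a_i = sum_j P(i->j) * a_j:
  a_Y = 1/4*a_X + 1/2*a_Y + 1/4*a_Z + 0*a_W
  a_Z = 0*a_X + 1/2*a_Y + 1/8*a_Z + 3/8*a_W

Substituting a_X = 1 and a_W = 0, rearrange to (I - Q) a = r where r[i] = P(i -> X):
  [1/2, -1/4] . (a_Y, a_Z) = 1/4
  [-1/2, 7/8] . (a_Y, a_Z) = 0

Solving yields:
  a_Y = 7/10
  a_Z = 2/5

Starting state is Y, so the absorption probability is a_Y = 7/10.

Answer: 7/10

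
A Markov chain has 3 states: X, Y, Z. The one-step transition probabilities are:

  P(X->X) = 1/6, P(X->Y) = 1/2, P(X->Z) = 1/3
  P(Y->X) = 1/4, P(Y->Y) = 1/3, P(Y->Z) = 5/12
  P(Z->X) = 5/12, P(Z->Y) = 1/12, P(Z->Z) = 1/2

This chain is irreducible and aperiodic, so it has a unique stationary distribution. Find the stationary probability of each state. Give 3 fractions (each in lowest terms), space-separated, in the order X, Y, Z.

Answer: 43/145 8/29 62/145

Derivation:
The stationary distribution satisfies pi = pi * P, i.e.:
  pi_X = 1/6*pi_X + 1/4*pi_Y + 5/12*pi_Z
  pi_Y = 1/2*pi_X + 1/3*pi_Y + 1/12*pi_Z
  pi_Z = 1/3*pi_X + 5/12*pi_Y + 1/2*pi_Z
with normalization: pi_X + pi_Y + pi_Z = 1.

Using the first 2 balance equations plus normalization, the linear system A*pi = b is:
  [-5/6, 1/4, 5/12] . pi = 0
  [1/2, -2/3, 1/12] . pi = 0
  [1, 1, 1] . pi = 1

Solving yields:
  pi_X = 43/145
  pi_Y = 8/29
  pi_Z = 62/145

Verification (pi * P):
  43/145*1/6 + 8/29*1/4 + 62/145*5/12 = 43/145 = pi_X  (ok)
  43/145*1/2 + 8/29*1/3 + 62/145*1/12 = 8/29 = pi_Y  (ok)
  43/145*1/3 + 8/29*5/12 + 62/145*1/2 = 62/145 = pi_Z  (ok)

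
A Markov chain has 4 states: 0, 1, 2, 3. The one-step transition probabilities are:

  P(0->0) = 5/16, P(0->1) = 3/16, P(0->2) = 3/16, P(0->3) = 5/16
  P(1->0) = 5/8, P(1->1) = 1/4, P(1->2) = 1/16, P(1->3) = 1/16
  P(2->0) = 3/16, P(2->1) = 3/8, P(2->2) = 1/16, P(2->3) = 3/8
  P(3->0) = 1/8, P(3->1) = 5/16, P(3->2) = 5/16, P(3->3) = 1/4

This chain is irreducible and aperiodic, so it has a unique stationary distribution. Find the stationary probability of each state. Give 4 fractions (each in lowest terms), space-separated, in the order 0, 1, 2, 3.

The stationary distribution satisfies pi = pi * P, i.e.:
  pi_0 = 5/16*pi_0 + 5/8*pi_1 + 3/16*pi_2 + 1/8*pi_3
  pi_1 = 3/16*pi_0 + 1/4*pi_1 + 3/8*pi_2 + 5/16*pi_3
  pi_2 = 3/16*pi_0 + 1/16*pi_1 + 1/16*pi_2 + 5/16*pi_3
  pi_3 = 5/16*pi_0 + 1/16*pi_1 + 3/8*pi_2 + 1/4*pi_3
with normalization: pi_0 + pi_1 + pi_2 + pi_3 = 1.

Using the first 3 balance equations plus normalization, the linear system A*pi = b is:
  [-11/16, 5/8, 3/16, 1/8] . pi = 0
  [3/16, -3/4, 3/8, 5/16] . pi = 0
  [3/16, 1/16, -15/16, 5/16] . pi = 0
  [1, 1, 1, 1] . pi = 1

Solving yields:
  pi_0 = 1593/4834
  pi_1 = 1281/4834
  pi_2 = 793/4834
  pi_3 = 1167/4834

Verification (pi * P):
  1593/4834*5/16 + 1281/4834*5/8 + 793/4834*3/16 + 1167/4834*1/8 = 1593/4834 = pi_0  (ok)
  1593/4834*3/16 + 1281/4834*1/4 + 793/4834*3/8 + 1167/4834*5/16 = 1281/4834 = pi_1  (ok)
  1593/4834*3/16 + 1281/4834*1/16 + 793/4834*1/16 + 1167/4834*5/16 = 793/4834 = pi_2  (ok)
  1593/4834*5/16 + 1281/4834*1/16 + 793/4834*3/8 + 1167/4834*1/4 = 1167/4834 = pi_3  (ok)

Answer: 1593/4834 1281/4834 793/4834 1167/4834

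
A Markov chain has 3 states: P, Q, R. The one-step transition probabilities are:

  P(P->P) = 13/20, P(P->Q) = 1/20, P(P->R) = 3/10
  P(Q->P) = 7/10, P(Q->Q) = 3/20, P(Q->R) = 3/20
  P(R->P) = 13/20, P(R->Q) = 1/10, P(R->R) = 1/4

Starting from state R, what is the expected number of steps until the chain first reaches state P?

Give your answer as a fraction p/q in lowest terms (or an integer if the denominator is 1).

Answer: 380/249

Derivation:
Let h_i = expected steps to first reach P from state i.
Boundary: h_P = 0.
First-step equations for the other states:
  h_Q = 1 + 7/10*h_P + 3/20*h_Q + 3/20*h_R
  h_R = 1 + 13/20*h_P + 1/10*h_Q + 1/4*h_R

Substituting h_P = 0 and rearranging gives the linear system (I - Q) h = 1:
  [17/20, -3/20] . (h_Q, h_R) = 1
  [-1/10, 3/4] . (h_Q, h_R) = 1

Solving yields:
  h_Q = 120/83
  h_R = 380/249

Starting state is R, so the expected hitting time is h_R = 380/249.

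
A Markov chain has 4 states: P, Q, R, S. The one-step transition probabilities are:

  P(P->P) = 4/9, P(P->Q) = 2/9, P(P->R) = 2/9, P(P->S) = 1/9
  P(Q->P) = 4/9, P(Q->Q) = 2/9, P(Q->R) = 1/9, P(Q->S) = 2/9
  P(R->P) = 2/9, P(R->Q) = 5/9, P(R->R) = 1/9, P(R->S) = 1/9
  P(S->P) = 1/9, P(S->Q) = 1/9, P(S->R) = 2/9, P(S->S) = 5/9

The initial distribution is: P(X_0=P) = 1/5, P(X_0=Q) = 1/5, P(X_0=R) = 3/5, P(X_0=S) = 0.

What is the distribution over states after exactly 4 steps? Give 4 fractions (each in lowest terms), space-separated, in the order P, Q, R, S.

Propagating the distribution step by step (d_{t+1} = d_t * P):
d_0 = (P=1/5, Q=1/5, R=3/5, S=0)
  d_1[P] = 1/5*4/9 + 1/5*4/9 + 3/5*2/9 + 0*1/9 = 14/45
  d_1[Q] = 1/5*2/9 + 1/5*2/9 + 3/5*5/9 + 0*1/9 = 19/45
  d_1[R] = 1/5*2/9 + 1/5*1/9 + 3/5*1/9 + 0*2/9 = 2/15
  d_1[S] = 1/5*1/9 + 1/5*2/9 + 3/5*1/9 + 0*5/9 = 2/15
d_1 = (P=14/45, Q=19/45, R=2/15, S=2/15)
  d_2[P] = 14/45*4/9 + 19/45*4/9 + 2/15*2/9 + 2/15*1/9 = 10/27
  d_2[Q] = 14/45*2/9 + 19/45*2/9 + 2/15*5/9 + 2/15*1/9 = 34/135
  d_2[R] = 14/45*2/9 + 19/45*1/9 + 2/15*1/9 + 2/15*2/9 = 13/81
  d_2[S] = 14/45*1/9 + 19/45*2/9 + 2/15*1/9 + 2/15*5/9 = 88/405
d_2 = (P=10/27, Q=34/135, R=13/81, S=88/405)
  d_3[P] = 10/27*4/9 + 34/135*4/9 + 13/81*2/9 + 88/405*1/9 = 1226/3645
  d_3[Q] = 10/27*2/9 + 34/135*2/9 + 13/81*5/9 + 88/405*1/9 = 917/3645
  d_3[R] = 10/27*2/9 + 34/135*1/9 + 13/81*1/9 + 88/405*2/9 = 643/3645
  d_3[S] = 10/27*1/9 + 34/135*2/9 + 13/81*1/9 + 88/405*5/9 = 859/3645
d_3 = (P=1226/3645, Q=917/3645, R=643/3645, S=859/3645)
  d_4[P] = 1226/3645*4/9 + 917/3645*4/9 + 643/3645*2/9 + 859/3645*1/9 = 10717/32805
  d_4[Q] = 1226/3645*2/9 + 917/3645*2/9 + 643/3645*5/9 + 859/3645*1/9 = 1672/6561
  d_4[R] = 1226/3645*2/9 + 917/3645*1/9 + 643/3645*1/9 + 859/3645*2/9 = 382/2187
  d_4[S] = 1226/3645*1/9 + 917/3645*2/9 + 643/3645*1/9 + 859/3645*5/9 = 2666/10935
d_4 = (P=10717/32805, Q=1672/6561, R=382/2187, S=2666/10935)

Answer: 10717/32805 1672/6561 382/2187 2666/10935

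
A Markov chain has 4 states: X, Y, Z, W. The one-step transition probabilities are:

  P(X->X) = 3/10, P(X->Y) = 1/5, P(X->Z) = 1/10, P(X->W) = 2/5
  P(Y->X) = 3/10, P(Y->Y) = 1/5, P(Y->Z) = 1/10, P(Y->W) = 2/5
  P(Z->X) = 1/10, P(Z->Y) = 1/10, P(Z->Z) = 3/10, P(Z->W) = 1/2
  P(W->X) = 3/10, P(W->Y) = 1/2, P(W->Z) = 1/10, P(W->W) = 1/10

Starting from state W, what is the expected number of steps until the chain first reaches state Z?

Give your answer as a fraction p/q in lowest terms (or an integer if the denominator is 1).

Let h_i = expected steps to first reach Z from state i.
Boundary: h_Z = 0.
First-step equations for the other states:
  h_X = 1 + 3/10*h_X + 1/5*h_Y + 1/10*h_Z + 2/5*h_W
  h_Y = 1 + 3/10*h_X + 1/5*h_Y + 1/10*h_Z + 2/5*h_W
  h_W = 1 + 3/10*h_X + 1/2*h_Y + 1/10*h_Z + 1/10*h_W

Substituting h_Z = 0 and rearranging gives the linear system (I - Q) h = 1:
  [7/10, -1/5, -2/5] . (h_X, h_Y, h_W) = 1
  [-3/10, 4/5, -2/5] . (h_X, h_Y, h_W) = 1
  [-3/10, -1/2, 9/10] . (h_X, h_Y, h_W) = 1

Solving yields:
  h_X = 10
  h_Y = 10
  h_W = 10

Starting state is W, so the expected hitting time is h_W = 10.

Answer: 10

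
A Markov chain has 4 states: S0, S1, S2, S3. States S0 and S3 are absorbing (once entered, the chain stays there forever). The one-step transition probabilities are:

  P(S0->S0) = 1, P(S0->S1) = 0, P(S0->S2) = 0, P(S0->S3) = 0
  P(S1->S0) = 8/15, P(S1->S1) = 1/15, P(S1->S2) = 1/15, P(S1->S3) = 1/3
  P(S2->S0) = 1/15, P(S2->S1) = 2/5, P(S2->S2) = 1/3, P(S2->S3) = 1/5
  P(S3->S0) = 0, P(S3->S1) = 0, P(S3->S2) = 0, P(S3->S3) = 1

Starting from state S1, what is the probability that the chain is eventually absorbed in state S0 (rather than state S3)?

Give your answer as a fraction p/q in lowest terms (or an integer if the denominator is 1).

Answer: 81/134

Derivation:
Let a_i = P(absorbed in S0 | start in state i).
Boundary conditions: a_S0 = 1, a_S3 = 0.
For each transient state i, a_i = sum_j P(i->j) * a_j:
  a_S1 = 8/15*a_S0 + 1/15*a_S1 + 1/15*a_S2 + 1/3*a_S3
  a_S2 = 1/15*a_S0 + 2/5*a_S1 + 1/3*a_S2 + 1/5*a_S3

Substituting a_S0 = 1 and a_S3 = 0, rearrange to (I - Q) a = r where r[i] = P(i -> S0):
  [14/15, -1/15] . (a_S1, a_S2) = 8/15
  [-2/5, 2/3] . (a_S1, a_S2) = 1/15

Solving yields:
  a_S1 = 81/134
  a_S2 = 31/67

Starting state is S1, so the absorption probability is a_S1 = 81/134.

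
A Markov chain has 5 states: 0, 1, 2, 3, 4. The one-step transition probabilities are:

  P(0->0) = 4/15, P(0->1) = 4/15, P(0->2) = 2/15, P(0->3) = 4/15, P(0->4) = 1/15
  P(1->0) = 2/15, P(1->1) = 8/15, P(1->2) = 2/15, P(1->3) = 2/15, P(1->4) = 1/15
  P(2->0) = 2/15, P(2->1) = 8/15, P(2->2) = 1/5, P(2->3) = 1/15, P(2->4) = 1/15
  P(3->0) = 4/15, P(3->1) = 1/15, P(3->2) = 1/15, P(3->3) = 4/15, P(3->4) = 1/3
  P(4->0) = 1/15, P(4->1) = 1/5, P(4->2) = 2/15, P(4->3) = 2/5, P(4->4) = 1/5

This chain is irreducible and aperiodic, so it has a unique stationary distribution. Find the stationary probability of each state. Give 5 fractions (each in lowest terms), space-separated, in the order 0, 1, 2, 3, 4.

Answer: 4761/27061 9155/27061 3450/27061 5822/27061 3873/27061

Derivation:
The stationary distribution satisfies pi = pi * P, i.e.:
  pi_0 = 4/15*pi_0 + 2/15*pi_1 + 2/15*pi_2 + 4/15*pi_3 + 1/15*pi_4
  pi_1 = 4/15*pi_0 + 8/15*pi_1 + 8/15*pi_2 + 1/15*pi_3 + 1/5*pi_4
  pi_2 = 2/15*pi_0 + 2/15*pi_1 + 1/5*pi_2 + 1/15*pi_3 + 2/15*pi_4
  pi_3 = 4/15*pi_0 + 2/15*pi_1 + 1/15*pi_2 + 4/15*pi_3 + 2/5*pi_4
  pi_4 = 1/15*pi_0 + 1/15*pi_1 + 1/15*pi_2 + 1/3*pi_3 + 1/5*pi_4
with normalization: pi_0 + pi_1 + pi_2 + pi_3 + pi_4 = 1.

Using the first 4 balance equations plus normalization, the linear system A*pi = b is:
  [-11/15, 2/15, 2/15, 4/15, 1/15] . pi = 0
  [4/15, -7/15, 8/15, 1/15, 1/5] . pi = 0
  [2/15, 2/15, -4/5, 1/15, 2/15] . pi = 0
  [4/15, 2/15, 1/15, -11/15, 2/5] . pi = 0
  [1, 1, 1, 1, 1] . pi = 1

Solving yields:
  pi_0 = 4761/27061
  pi_1 = 9155/27061
  pi_2 = 3450/27061
  pi_3 = 5822/27061
  pi_4 = 3873/27061

Verification (pi * P):
  4761/27061*4/15 + 9155/27061*2/15 + 3450/27061*2/15 + 5822/27061*4/15 + 3873/27061*1/15 = 4761/27061 = pi_0  (ok)
  4761/27061*4/15 + 9155/27061*8/15 + 3450/27061*8/15 + 5822/27061*1/15 + 3873/27061*1/5 = 9155/27061 = pi_1  (ok)
  4761/27061*2/15 + 9155/27061*2/15 + 3450/27061*1/5 + 5822/27061*1/15 + 3873/27061*2/15 = 3450/27061 = pi_2  (ok)
  4761/27061*4/15 + 9155/27061*2/15 + 3450/27061*1/15 + 5822/27061*4/15 + 3873/27061*2/5 = 5822/27061 = pi_3  (ok)
  4761/27061*1/15 + 9155/27061*1/15 + 3450/27061*1/15 + 5822/27061*1/3 + 3873/27061*1/5 = 3873/27061 = pi_4  (ok)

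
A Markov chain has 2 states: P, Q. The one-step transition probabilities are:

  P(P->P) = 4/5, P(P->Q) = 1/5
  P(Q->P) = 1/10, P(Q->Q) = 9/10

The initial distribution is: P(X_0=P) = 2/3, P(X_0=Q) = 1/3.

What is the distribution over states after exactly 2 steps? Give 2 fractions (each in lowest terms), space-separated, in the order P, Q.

Answer: 149/300 151/300

Derivation:
Propagating the distribution step by step (d_{t+1} = d_t * P):
d_0 = (P=2/3, Q=1/3)
  d_1[P] = 2/3*4/5 + 1/3*1/10 = 17/30
  d_1[Q] = 2/3*1/5 + 1/3*9/10 = 13/30
d_1 = (P=17/30, Q=13/30)
  d_2[P] = 17/30*4/5 + 13/30*1/10 = 149/300
  d_2[Q] = 17/30*1/5 + 13/30*9/10 = 151/300
d_2 = (P=149/300, Q=151/300)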